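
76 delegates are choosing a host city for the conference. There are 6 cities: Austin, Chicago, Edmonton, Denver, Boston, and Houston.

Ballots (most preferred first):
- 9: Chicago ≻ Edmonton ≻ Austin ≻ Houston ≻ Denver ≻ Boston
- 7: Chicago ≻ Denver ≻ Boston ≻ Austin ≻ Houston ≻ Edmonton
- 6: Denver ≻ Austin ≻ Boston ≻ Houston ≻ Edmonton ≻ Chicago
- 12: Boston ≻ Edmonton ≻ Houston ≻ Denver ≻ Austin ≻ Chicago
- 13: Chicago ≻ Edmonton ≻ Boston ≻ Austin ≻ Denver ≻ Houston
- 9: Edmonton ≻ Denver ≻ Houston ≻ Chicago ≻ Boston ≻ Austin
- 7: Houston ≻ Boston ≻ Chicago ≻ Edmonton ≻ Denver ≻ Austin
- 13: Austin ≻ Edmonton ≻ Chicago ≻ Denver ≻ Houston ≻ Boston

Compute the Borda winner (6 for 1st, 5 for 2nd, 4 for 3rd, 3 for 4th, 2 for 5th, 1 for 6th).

Austin: 9×4 + 7×3 + 6×5 + 12×2 + 13×3 + 9×1 + 7×1 + 13×6 = 244
Chicago: 9×6 + 7×6 + 6×1 + 12×1 + 13×6 + 9×3 + 7×4 + 13×4 = 299
Edmonton: 9×5 + 7×1 + 6×2 + 12×5 + 13×5 + 9×6 + 7×3 + 13×5 = 329
Denver: 9×2 + 7×5 + 6×6 + 12×3 + 13×2 + 9×5 + 7×2 + 13×3 = 249
Boston: 9×1 + 7×4 + 6×4 + 12×6 + 13×4 + 9×2 + 7×5 + 13×1 = 251
Houston: 9×3 + 7×2 + 6×3 + 12×4 + 13×1 + 9×4 + 7×6 + 13×2 = 224

Edmonton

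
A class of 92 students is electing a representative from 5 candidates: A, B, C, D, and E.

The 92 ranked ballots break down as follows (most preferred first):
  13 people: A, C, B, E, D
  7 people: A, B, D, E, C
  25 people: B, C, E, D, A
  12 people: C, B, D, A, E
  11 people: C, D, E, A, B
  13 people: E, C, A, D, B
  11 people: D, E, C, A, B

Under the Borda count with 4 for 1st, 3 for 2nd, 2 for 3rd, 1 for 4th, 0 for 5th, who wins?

C

A: 13×4 + 7×4 + 25×0 + 12×1 + 11×1 + 13×2 + 11×1 = 140
B: 13×2 + 7×3 + 25×4 + 12×3 + 11×0 + 13×0 + 11×0 = 183
C: 13×3 + 7×0 + 25×3 + 12×4 + 11×4 + 13×3 + 11×2 = 267
D: 13×0 + 7×2 + 25×1 + 12×2 + 11×3 + 13×1 + 11×4 = 153
E: 13×1 + 7×1 + 25×2 + 12×0 + 11×2 + 13×4 + 11×3 = 177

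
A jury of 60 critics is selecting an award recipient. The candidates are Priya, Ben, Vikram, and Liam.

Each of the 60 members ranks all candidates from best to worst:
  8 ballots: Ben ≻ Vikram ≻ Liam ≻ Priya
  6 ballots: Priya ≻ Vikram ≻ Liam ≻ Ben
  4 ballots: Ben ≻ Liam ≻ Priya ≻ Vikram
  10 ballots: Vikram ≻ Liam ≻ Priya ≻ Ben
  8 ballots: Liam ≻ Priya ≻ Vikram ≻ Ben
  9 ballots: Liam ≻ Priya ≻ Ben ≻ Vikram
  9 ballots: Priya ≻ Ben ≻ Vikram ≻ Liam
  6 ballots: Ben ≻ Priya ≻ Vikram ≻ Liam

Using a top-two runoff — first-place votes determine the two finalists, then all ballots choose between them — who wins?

Liam

Round 1 first-place votes: Priya 15, Ben 18, Vikram 10, Liam 17. Ben and Liam advance.
Runoff: Ben is ranked above Liam on 27 ballots, Liam above Ben on 33.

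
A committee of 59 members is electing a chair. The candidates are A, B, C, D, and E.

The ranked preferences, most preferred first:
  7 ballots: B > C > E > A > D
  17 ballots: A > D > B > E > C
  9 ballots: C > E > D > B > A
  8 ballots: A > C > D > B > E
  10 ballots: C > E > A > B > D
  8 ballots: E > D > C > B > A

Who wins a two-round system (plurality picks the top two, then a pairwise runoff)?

C

Round 1 first-place votes: A 25, B 7, C 19, D 0, E 8. A and C advance.
Runoff: A is ranked above C on 25 ballots, C above A on 34.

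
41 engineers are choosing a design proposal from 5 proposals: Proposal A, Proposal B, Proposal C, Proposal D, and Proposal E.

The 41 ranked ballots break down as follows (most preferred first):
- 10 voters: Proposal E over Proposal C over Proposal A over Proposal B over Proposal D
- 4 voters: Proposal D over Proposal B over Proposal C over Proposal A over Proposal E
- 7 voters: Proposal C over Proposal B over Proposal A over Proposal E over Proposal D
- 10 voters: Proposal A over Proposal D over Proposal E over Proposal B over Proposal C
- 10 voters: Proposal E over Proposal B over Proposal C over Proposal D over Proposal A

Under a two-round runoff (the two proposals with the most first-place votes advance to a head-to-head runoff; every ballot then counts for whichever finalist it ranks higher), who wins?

Proposal A

Round 1 first-place votes: Proposal A 10, Proposal B 0, Proposal C 7, Proposal D 4, Proposal E 20. Proposal E and Proposal A advance.
Runoff: Proposal E is ranked above Proposal A on 20 ballots, Proposal A above Proposal E on 21.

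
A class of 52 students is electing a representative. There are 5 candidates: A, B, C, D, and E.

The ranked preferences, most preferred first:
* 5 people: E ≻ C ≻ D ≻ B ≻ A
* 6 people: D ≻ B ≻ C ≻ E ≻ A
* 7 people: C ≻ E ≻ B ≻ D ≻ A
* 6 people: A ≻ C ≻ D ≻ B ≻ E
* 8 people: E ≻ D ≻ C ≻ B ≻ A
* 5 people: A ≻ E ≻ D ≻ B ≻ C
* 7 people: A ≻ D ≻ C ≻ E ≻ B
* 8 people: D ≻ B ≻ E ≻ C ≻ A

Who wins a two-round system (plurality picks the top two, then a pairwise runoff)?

D

Round 1 first-place votes: A 18, B 0, C 7, D 14, E 13. A and D advance.
Runoff: A is ranked above D on 18 ballots, D above A on 34.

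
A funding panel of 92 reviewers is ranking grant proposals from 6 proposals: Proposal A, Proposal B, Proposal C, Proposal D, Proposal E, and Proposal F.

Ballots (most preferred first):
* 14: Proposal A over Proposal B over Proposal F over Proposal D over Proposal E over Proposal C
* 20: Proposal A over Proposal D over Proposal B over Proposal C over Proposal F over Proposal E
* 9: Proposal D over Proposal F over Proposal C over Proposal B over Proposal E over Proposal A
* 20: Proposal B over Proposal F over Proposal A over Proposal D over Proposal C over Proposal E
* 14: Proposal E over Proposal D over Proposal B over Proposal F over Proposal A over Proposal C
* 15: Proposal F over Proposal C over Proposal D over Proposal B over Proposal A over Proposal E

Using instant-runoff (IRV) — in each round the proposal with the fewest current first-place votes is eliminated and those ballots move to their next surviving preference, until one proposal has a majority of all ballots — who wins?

Proposal B

Round 1: Proposal A 34, Proposal B 20, Proposal C 0, Proposal D 9, Proposal E 14, Proposal F 15. Proposal C eliminated.
Round 2: Proposal A 34, Proposal B 20, Proposal D 9, Proposal E 14, Proposal F 15. Proposal D eliminated.
Round 3: Proposal A 34, Proposal B 20, Proposal E 14, Proposal F 24. Proposal E eliminated.
Round 4: Proposal A 34, Proposal B 34, Proposal F 24. Proposal F eliminated.
Round 5: Proposal A 34, Proposal B 58. Proposal B has a majority (≥47).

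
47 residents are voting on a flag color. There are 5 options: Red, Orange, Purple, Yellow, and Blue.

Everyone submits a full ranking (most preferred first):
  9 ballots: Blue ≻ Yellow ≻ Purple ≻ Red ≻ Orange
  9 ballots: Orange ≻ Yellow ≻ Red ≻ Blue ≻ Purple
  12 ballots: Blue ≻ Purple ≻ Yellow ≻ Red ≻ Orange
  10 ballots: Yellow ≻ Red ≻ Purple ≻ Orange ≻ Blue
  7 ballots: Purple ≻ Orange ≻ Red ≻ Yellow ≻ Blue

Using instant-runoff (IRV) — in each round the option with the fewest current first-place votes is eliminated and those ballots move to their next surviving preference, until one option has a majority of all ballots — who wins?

Round 1: Red 0, Orange 9, Purple 7, Yellow 10, Blue 21. Red eliminated.
Round 2: Orange 9, Purple 7, Yellow 10, Blue 21. Purple eliminated.
Round 3: Orange 16, Yellow 10, Blue 21. Yellow eliminated.
Round 4: Orange 26, Blue 21. Orange has a majority (≥24).

Orange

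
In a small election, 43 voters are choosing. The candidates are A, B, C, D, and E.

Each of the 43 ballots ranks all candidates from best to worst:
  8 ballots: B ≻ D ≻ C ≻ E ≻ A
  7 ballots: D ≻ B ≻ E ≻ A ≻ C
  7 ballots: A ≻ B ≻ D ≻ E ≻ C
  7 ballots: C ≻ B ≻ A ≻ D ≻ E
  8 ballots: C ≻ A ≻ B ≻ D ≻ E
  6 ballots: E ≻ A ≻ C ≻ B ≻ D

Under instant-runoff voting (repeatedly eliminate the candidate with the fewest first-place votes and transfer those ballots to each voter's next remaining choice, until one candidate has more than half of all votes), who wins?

B

Round 1: A 7, B 8, C 15, D 7, E 6. E eliminated.
Round 2: A 13, B 8, C 15, D 7. D eliminated.
Round 3: A 13, B 15, C 15. A eliminated.
Round 4: B 22, C 21. B has a majority (≥22).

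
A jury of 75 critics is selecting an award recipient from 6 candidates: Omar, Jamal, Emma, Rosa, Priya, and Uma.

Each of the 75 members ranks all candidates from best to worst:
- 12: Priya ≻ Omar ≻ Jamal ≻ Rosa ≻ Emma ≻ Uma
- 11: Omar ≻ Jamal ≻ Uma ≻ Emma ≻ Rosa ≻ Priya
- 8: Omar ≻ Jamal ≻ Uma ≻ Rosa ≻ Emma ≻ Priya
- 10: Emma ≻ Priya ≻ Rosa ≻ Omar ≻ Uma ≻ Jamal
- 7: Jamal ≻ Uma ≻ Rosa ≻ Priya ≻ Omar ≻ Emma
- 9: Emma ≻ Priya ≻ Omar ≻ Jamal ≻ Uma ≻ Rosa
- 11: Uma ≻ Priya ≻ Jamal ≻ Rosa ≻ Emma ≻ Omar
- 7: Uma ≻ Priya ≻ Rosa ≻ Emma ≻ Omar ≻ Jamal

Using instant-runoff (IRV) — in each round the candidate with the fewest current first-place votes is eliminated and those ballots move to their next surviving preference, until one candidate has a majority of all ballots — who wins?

Omar

Round 1: Omar 19, Jamal 7, Emma 19, Rosa 0, Priya 12, Uma 18. Rosa eliminated.
Round 2: Omar 19, Jamal 7, Emma 19, Priya 12, Uma 18. Jamal eliminated.
Round 3: Omar 19, Emma 19, Priya 12, Uma 25. Priya eliminated.
Round 4: Omar 31, Emma 19, Uma 25. Emma eliminated.
Round 5: Omar 50, Uma 25. Omar has a majority (≥38).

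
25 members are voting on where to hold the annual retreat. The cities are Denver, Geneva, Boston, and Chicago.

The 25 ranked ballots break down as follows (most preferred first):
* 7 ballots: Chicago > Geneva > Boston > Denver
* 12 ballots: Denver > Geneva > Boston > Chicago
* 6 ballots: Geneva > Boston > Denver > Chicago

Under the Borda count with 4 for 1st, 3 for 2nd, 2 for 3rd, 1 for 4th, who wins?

Geneva

Denver: 7×1 + 12×4 + 6×2 = 67
Geneva: 7×3 + 12×3 + 6×4 = 81
Boston: 7×2 + 12×2 + 6×3 = 56
Chicago: 7×4 + 12×1 + 6×1 = 46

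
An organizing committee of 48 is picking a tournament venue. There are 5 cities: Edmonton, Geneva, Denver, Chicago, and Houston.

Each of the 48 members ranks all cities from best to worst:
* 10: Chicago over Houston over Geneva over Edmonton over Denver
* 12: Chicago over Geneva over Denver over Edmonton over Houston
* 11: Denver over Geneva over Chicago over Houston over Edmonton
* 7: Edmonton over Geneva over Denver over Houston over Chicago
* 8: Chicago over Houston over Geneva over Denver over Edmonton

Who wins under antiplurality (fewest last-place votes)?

Last-place votes: Edmonton 19, Geneva 0, Denver 10, Chicago 7, Houston 12.

Geneva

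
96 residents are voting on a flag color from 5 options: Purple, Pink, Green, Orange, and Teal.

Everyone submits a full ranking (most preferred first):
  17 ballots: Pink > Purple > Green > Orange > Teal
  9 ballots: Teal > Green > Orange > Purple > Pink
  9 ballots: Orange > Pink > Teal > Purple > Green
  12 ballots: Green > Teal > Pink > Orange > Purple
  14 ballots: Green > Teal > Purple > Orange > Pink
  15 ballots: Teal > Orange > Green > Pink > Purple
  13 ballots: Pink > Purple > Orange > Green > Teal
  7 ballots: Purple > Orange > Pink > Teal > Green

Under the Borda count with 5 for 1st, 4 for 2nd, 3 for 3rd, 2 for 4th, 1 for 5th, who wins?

Purple: 17×4 + 9×2 + 9×2 + 12×1 + 14×3 + 15×1 + 13×4 + 7×5 = 260
Pink: 17×5 + 9×1 + 9×4 + 12×3 + 14×1 + 15×2 + 13×5 + 7×3 = 296
Green: 17×3 + 9×4 + 9×1 + 12×5 + 14×5 + 15×3 + 13×2 + 7×1 = 304
Orange: 17×2 + 9×3 + 9×5 + 12×2 + 14×2 + 15×4 + 13×3 + 7×4 = 285
Teal: 17×1 + 9×5 + 9×3 + 12×4 + 14×4 + 15×5 + 13×1 + 7×2 = 295

Green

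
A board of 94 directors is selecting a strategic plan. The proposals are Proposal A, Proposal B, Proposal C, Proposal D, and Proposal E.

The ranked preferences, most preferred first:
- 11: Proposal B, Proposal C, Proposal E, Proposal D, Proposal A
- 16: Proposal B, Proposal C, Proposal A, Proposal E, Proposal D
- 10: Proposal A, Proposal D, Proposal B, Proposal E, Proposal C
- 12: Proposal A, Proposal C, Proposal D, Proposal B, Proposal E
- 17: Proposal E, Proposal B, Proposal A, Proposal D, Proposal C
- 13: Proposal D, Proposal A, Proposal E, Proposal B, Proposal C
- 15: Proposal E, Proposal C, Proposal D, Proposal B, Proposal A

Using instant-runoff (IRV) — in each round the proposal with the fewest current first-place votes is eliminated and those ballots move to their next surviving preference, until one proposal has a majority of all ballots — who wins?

Proposal A

Round 1: Proposal A 22, Proposal B 27, Proposal C 0, Proposal D 13, Proposal E 32. Proposal C eliminated.
Round 2: Proposal A 22, Proposal B 27, Proposal D 13, Proposal E 32. Proposal D eliminated.
Round 3: Proposal A 35, Proposal B 27, Proposal E 32. Proposal B eliminated.
Round 4: Proposal A 51, Proposal E 43. Proposal A has a majority (≥48).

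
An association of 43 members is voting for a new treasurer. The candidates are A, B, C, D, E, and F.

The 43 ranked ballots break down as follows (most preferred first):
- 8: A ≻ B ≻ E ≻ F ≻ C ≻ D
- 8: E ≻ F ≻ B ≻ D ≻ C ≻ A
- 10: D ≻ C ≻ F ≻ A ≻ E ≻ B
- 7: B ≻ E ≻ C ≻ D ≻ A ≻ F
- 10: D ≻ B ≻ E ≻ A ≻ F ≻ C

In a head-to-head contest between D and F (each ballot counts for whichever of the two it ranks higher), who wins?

D is ranked above F on 27 ballots; F above D on 16.

D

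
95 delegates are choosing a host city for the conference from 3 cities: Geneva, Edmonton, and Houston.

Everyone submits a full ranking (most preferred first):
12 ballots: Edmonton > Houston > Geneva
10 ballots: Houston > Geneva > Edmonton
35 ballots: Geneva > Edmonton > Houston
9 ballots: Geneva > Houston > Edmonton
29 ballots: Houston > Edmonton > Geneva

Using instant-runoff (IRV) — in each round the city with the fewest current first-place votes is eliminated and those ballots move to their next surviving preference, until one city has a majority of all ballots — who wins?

Round 1: Geneva 44, Edmonton 12, Houston 39. Edmonton eliminated.
Round 2: Geneva 44, Houston 51. Houston has a majority (≥48).

Houston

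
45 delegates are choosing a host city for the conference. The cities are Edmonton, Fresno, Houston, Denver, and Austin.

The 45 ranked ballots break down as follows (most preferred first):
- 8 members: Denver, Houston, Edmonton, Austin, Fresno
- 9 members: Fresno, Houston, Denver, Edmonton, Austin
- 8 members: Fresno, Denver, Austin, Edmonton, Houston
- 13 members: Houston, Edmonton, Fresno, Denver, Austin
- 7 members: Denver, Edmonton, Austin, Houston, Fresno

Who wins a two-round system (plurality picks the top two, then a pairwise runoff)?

Fresno

Round 1 first-place votes: Edmonton 0, Fresno 17, Houston 13, Denver 15, Austin 0. Fresno and Denver advance.
Runoff: Fresno is ranked above Denver on 30 ballots, Denver above Fresno on 15.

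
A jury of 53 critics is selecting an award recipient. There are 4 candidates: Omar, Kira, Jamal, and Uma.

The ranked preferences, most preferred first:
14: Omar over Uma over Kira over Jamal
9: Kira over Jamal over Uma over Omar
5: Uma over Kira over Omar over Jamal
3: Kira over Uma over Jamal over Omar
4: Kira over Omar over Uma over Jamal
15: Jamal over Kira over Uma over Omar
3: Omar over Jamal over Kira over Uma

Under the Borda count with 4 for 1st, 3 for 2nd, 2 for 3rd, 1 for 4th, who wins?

Kira

Omar: 14×4 + 9×1 + 5×2 + 3×1 + 4×3 + 15×1 + 3×4 = 117
Kira: 14×2 + 9×4 + 5×3 + 3×4 + 4×4 + 15×3 + 3×2 = 158
Jamal: 14×1 + 9×3 + 5×1 + 3×2 + 4×1 + 15×4 + 3×3 = 125
Uma: 14×3 + 9×2 + 5×4 + 3×3 + 4×2 + 15×2 + 3×1 = 130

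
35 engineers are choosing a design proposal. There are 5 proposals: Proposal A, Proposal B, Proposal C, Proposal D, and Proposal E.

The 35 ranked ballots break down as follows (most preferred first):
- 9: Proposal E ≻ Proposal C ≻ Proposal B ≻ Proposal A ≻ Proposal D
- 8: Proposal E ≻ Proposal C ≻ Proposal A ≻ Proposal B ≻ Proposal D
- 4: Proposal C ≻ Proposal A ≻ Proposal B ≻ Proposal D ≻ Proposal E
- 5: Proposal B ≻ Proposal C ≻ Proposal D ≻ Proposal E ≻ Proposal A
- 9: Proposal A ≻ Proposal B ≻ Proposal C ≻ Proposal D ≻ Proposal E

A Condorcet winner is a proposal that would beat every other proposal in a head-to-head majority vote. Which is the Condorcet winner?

Proposal C

Proposal C vs Proposal A: 26–9
Proposal C vs Proposal B: 21–14
Proposal C vs Proposal D: 35–0
Proposal C vs Proposal E: 18–17
Proposal C beats every other proposal.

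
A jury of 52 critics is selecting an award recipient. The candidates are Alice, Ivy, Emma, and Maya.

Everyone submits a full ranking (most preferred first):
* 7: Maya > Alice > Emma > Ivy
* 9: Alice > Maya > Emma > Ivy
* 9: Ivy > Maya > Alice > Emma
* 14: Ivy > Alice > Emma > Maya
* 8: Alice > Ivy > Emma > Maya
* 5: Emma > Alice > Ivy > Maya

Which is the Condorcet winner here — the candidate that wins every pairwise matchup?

Alice

Alice vs Ivy: 29–23
Alice vs Emma: 47–5
Alice vs Maya: 36–16
Alice beats every other candidate.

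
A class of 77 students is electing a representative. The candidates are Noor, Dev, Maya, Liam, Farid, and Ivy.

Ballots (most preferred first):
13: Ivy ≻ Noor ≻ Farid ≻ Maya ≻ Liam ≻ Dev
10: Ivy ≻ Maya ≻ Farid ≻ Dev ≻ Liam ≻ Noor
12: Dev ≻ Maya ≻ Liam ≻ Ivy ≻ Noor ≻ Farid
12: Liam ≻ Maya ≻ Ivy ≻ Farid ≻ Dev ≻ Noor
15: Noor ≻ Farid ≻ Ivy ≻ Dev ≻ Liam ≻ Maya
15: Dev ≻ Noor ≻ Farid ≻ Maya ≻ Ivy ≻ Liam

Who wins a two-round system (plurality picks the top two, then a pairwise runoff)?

Ivy

Round 1 first-place votes: Noor 15, Dev 27, Maya 0, Liam 12, Farid 0, Ivy 23. Dev and Ivy advance.
Runoff: Dev is ranked above Ivy on 27 ballots, Ivy above Dev on 50.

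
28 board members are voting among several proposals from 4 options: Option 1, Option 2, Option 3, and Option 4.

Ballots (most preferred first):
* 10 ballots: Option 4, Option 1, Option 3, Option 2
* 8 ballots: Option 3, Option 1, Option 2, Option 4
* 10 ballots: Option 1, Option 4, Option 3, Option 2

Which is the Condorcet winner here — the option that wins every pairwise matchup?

Option 1 vs Option 2: 28–0
Option 1 vs Option 3: 20–8
Option 1 vs Option 4: 18–10
Option 1 beats every other option.

Option 1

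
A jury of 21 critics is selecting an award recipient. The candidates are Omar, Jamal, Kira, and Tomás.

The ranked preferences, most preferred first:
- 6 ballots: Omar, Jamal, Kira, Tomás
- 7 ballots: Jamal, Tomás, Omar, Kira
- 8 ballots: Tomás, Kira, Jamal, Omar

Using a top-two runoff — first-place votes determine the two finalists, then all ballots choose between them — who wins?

Jamal

Round 1 first-place votes: Omar 6, Jamal 7, Kira 0, Tomás 8. Tomás and Jamal advance.
Runoff: Tomás is ranked above Jamal on 8 ballots, Jamal above Tomás on 13.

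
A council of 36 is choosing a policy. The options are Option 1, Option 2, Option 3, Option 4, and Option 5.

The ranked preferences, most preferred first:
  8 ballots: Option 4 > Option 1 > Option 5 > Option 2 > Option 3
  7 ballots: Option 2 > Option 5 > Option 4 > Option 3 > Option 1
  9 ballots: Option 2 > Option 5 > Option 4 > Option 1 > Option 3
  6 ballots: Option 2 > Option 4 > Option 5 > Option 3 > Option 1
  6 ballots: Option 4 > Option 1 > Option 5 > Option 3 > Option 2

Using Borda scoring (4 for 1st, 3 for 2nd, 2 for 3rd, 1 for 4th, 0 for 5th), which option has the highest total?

Option 4

Option 1: 8×3 + 7×0 + 9×1 + 6×0 + 6×3 = 51
Option 2: 8×1 + 7×4 + 9×4 + 6×4 + 6×0 = 96
Option 3: 8×0 + 7×1 + 9×0 + 6×1 + 6×1 = 19
Option 4: 8×4 + 7×2 + 9×2 + 6×3 + 6×4 = 106
Option 5: 8×2 + 7×3 + 9×3 + 6×2 + 6×2 = 88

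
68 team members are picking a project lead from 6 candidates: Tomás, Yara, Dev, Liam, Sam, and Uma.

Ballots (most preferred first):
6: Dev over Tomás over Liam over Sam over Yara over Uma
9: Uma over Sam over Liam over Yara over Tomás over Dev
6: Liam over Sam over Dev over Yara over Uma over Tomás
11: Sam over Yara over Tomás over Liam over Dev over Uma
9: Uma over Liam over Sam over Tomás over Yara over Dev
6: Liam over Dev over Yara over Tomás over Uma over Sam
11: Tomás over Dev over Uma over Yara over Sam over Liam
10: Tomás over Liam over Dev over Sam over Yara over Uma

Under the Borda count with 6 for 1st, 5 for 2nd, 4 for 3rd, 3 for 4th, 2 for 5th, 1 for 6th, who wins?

Liam

Tomás: 6×5 + 9×2 + 6×1 + 11×4 + 9×3 + 6×3 + 11×6 + 10×6 = 269
Yara: 6×2 + 9×3 + 6×3 + 11×5 + 9×2 + 6×4 + 11×3 + 10×2 = 207
Dev: 6×6 + 9×1 + 6×4 + 11×2 + 9×1 + 6×5 + 11×5 + 10×4 = 225
Liam: 6×4 + 9×4 + 6×6 + 11×3 + 9×5 + 6×6 + 11×1 + 10×5 = 271
Sam: 6×3 + 9×5 + 6×5 + 11×6 + 9×4 + 6×1 + 11×2 + 10×3 = 253
Uma: 6×1 + 9×6 + 6×2 + 11×1 + 9×6 + 6×2 + 11×4 + 10×1 = 203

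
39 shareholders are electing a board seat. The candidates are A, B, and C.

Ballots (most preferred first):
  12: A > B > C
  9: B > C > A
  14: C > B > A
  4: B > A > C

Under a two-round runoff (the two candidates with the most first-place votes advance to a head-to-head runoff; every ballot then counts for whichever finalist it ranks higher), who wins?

Round 1 first-place votes: A 12, B 13, C 14. C and B advance.
Runoff: C is ranked above B on 14 ballots, B above C on 25.

B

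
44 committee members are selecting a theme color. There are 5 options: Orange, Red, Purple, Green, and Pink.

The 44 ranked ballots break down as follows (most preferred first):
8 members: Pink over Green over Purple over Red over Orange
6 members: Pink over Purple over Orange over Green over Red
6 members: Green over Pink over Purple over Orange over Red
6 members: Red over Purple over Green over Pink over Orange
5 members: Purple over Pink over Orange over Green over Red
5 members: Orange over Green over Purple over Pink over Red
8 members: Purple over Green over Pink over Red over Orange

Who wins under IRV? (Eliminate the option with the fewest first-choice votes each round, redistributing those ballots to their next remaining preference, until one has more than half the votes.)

Purple

Round 1: Orange 5, Red 6, Purple 13, Green 6, Pink 14. Orange eliminated.
Round 2: Red 6, Purple 13, Green 11, Pink 14. Red eliminated.
Round 3: Purple 19, Green 11, Pink 14. Green eliminated.
Round 4: Purple 24, Pink 20. Purple has a majority (≥23).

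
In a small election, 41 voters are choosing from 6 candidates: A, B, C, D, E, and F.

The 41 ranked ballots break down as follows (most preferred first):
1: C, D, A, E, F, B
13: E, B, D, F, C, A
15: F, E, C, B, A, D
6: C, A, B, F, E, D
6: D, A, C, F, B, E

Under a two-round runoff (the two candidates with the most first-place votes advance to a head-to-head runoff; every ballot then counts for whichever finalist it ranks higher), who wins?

Round 1 first-place votes: A 0, B 0, C 7, D 6, E 13, F 15. F and E advance.
Runoff: F is ranked above E on 27 ballots, E above F on 14.

F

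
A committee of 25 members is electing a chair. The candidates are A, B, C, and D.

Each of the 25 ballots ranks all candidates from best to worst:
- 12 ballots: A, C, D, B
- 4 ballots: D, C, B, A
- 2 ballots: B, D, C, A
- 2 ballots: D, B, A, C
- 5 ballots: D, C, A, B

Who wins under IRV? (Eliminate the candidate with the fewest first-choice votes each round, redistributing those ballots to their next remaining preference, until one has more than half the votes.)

Round 1: A 12, B 2, C 0, D 11. C eliminated.
Round 2: A 12, B 2, D 11. B eliminated.
Round 3: A 12, D 13. D has a majority (≥13).

D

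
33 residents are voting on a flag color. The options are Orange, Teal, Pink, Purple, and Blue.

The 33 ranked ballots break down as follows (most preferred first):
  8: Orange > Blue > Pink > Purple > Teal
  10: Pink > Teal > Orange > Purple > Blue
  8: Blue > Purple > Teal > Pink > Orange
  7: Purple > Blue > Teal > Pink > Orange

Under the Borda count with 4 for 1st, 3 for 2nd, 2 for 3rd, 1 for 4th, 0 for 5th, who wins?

Orange: 8×4 + 10×2 + 8×0 + 7×0 = 52
Teal: 8×0 + 10×3 + 8×2 + 7×2 = 60
Pink: 8×2 + 10×4 + 8×1 + 7×1 = 71
Purple: 8×1 + 10×1 + 8×3 + 7×4 = 70
Blue: 8×3 + 10×0 + 8×4 + 7×3 = 77

Blue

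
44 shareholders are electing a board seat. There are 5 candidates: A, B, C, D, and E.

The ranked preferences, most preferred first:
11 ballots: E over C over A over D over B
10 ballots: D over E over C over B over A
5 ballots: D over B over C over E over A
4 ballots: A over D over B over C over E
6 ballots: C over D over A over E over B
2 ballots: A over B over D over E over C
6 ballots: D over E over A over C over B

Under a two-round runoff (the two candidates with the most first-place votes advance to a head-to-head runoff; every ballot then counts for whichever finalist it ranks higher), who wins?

Round 1 first-place votes: A 6, B 0, C 6, D 21, E 11. D and E advance.
Runoff: D is ranked above E on 33 ballots, E above D on 11.

D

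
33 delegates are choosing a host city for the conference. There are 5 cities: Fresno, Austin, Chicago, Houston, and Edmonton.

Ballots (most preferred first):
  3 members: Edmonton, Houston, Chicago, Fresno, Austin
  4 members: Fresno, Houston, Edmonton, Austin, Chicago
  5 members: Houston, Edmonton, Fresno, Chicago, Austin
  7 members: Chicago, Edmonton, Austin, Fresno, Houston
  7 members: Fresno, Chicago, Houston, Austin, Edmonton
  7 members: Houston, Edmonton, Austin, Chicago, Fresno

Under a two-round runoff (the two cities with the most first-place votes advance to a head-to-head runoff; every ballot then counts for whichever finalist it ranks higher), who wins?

Fresno

Round 1 first-place votes: Fresno 11, Austin 0, Chicago 7, Houston 12, Edmonton 3. Houston and Fresno advance.
Runoff: Houston is ranked above Fresno on 15 ballots, Fresno above Houston on 18.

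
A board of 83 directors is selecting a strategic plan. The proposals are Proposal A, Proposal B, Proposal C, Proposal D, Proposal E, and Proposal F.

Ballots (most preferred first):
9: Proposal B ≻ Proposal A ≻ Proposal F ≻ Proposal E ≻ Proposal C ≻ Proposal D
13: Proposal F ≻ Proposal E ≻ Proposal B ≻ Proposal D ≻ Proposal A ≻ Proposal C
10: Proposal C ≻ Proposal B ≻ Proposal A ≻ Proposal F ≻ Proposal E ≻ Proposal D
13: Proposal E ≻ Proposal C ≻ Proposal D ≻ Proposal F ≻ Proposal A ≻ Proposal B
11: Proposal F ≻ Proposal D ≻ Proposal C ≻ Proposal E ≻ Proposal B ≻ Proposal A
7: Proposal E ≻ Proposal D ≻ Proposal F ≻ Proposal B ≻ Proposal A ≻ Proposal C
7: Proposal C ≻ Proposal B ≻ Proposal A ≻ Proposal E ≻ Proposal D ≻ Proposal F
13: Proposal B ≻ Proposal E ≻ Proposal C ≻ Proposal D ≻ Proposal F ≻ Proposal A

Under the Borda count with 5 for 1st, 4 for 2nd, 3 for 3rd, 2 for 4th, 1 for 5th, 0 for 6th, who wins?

Proposal E

Proposal A: 9×4 + 13×1 + 10×3 + 13×1 + 11×0 + 7×1 + 7×3 + 13×0 = 120
Proposal B: 9×5 + 13×3 + 10×4 + 13×0 + 11×1 + 7×2 + 7×4 + 13×5 = 242
Proposal C: 9×1 + 13×0 + 10×5 + 13×4 + 11×3 + 7×0 + 7×5 + 13×3 = 218
Proposal D: 9×0 + 13×2 + 10×0 + 13×3 + 11×4 + 7×4 + 7×1 + 13×2 = 170
Proposal E: 9×2 + 13×4 + 10×1 + 13×5 + 11×2 + 7×5 + 7×2 + 13×4 = 268
Proposal F: 9×3 + 13×5 + 10×2 + 13×2 + 11×5 + 7×3 + 7×0 + 13×1 = 227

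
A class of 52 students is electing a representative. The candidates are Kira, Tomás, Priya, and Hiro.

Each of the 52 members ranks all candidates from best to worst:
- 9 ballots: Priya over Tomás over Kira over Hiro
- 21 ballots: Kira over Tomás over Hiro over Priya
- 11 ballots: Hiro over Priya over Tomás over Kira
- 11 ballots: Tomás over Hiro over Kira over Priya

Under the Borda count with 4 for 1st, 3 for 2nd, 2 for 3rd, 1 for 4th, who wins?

Tomás

Kira: 9×2 + 21×4 + 11×1 + 11×2 = 135
Tomás: 9×3 + 21×3 + 11×2 + 11×4 = 156
Priya: 9×4 + 21×1 + 11×3 + 11×1 = 101
Hiro: 9×1 + 21×2 + 11×4 + 11×3 = 128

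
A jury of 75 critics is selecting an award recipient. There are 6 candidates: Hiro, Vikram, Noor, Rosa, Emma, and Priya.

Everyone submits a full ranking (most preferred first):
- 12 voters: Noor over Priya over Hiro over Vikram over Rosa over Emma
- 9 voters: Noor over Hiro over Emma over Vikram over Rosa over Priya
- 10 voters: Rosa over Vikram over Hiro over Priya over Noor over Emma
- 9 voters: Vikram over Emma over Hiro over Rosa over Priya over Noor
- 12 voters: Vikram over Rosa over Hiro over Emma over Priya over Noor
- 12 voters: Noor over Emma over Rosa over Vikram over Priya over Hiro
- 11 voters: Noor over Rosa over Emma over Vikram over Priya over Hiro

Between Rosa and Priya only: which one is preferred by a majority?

Rosa is ranked above Priya on 63 ballots; Priya above Rosa on 12.

Rosa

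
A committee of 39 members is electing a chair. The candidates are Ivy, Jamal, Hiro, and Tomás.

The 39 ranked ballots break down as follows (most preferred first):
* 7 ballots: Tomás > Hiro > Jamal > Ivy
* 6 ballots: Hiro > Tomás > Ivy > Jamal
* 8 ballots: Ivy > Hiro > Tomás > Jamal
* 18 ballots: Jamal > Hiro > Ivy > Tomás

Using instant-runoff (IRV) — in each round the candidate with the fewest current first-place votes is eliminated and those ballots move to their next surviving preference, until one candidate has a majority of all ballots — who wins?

Tomás

Round 1: Ivy 8, Jamal 18, Hiro 6, Tomás 7. Hiro eliminated.
Round 2: Ivy 8, Jamal 18, Tomás 13. Ivy eliminated.
Round 3: Jamal 18, Tomás 21. Tomás has a majority (≥20).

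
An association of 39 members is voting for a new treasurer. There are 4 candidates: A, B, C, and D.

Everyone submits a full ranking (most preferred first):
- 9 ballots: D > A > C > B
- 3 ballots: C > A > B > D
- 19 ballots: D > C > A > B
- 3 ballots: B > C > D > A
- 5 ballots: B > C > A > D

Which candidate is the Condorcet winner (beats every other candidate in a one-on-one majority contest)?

D

D vs A: 31–8
D vs B: 28–11
D vs C: 28–11
D beats every other candidate.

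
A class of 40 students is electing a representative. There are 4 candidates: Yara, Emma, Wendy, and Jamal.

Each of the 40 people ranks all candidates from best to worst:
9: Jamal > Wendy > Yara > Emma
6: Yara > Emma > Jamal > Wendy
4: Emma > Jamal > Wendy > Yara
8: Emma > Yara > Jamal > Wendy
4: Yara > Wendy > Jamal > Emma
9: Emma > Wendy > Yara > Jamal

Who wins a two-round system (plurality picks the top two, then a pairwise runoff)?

Emma

Round 1 first-place votes: Yara 10, Emma 21, Wendy 0, Jamal 9. Emma and Yara advance.
Runoff: Emma is ranked above Yara on 21 ballots, Yara above Emma on 19.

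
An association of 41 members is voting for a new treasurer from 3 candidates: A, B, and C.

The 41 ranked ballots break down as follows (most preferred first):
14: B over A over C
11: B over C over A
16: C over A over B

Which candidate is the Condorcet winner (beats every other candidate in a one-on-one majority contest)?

B

B vs A: 25–16
B vs C: 25–16
B beats every other candidate.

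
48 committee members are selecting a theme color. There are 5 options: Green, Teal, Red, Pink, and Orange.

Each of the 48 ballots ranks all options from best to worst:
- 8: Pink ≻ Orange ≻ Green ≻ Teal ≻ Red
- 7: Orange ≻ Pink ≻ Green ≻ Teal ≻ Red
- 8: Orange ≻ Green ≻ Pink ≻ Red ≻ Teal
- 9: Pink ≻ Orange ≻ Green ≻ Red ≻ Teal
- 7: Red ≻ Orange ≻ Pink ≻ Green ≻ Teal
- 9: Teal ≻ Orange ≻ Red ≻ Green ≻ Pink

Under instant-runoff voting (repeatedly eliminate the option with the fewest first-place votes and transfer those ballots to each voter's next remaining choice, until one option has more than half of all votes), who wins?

Orange

Round 1: Green 0, Teal 9, Red 7, Pink 17, Orange 15. Green eliminated.
Round 2: Teal 9, Red 7, Pink 17, Orange 15. Red eliminated.
Round 3: Teal 9, Pink 17, Orange 22. Teal eliminated.
Round 4: Pink 17, Orange 31. Orange has a majority (≥25).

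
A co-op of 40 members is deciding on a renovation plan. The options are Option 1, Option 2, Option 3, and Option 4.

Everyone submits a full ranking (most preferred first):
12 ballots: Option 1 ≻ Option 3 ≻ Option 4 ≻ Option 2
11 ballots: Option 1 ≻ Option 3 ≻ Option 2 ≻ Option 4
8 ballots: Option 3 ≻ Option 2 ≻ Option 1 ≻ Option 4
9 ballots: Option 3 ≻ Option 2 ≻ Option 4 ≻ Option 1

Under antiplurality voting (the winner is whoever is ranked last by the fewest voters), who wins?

Option 3

Last-place votes: Option 1 9, Option 2 12, Option 3 0, Option 4 19.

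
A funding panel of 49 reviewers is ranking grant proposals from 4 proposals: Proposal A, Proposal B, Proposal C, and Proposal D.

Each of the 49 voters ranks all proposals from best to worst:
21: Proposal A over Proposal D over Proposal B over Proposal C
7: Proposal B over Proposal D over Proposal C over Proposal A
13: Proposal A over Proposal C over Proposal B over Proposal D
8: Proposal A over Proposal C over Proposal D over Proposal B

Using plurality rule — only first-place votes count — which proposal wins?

First-place votes: Proposal A 42, Proposal B 7, Proposal C 0, Proposal D 0.

Proposal A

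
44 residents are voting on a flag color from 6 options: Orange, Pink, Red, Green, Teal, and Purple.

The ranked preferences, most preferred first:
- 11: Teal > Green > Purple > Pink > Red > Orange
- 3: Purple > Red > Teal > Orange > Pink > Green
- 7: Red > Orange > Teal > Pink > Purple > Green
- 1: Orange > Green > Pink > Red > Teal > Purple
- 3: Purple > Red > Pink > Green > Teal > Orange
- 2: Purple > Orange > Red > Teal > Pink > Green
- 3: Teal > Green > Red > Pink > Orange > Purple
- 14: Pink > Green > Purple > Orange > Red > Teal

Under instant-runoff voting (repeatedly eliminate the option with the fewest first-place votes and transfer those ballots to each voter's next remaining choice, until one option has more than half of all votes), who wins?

Round 1: Orange 1, Pink 14, Red 7, Green 0, Teal 14, Purple 8. Green eliminated.
Round 2: Orange 1, Pink 14, Red 7, Teal 14, Purple 8. Orange eliminated.
Round 3: Pink 15, Red 7, Teal 14, Purple 8. Red eliminated.
Round 4: Pink 15, Teal 21, Purple 8. Purple eliminated.
Round 5: Pink 18, Teal 26. Teal has a majority (≥23).

Teal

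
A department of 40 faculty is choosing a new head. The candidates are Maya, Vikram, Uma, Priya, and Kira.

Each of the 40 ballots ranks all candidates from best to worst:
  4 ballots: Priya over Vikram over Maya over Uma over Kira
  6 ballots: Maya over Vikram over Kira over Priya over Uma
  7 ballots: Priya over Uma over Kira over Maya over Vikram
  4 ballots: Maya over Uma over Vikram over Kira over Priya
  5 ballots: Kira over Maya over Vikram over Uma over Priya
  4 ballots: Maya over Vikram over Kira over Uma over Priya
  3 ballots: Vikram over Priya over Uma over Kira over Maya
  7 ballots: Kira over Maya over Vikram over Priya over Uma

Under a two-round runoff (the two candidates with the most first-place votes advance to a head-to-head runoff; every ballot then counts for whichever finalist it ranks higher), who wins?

Kira

Round 1 first-place votes: Maya 14, Vikram 3, Uma 0, Priya 11, Kira 12. Maya and Kira advance.
Runoff: Maya is ranked above Kira on 18 ballots, Kira above Maya on 22.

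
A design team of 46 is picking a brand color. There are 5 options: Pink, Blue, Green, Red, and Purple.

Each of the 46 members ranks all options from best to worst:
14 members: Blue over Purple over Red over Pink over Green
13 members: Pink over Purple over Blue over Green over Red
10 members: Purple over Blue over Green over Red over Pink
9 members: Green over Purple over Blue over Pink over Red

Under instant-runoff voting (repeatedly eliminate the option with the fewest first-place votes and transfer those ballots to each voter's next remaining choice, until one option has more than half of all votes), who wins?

Purple

Round 1: Pink 13, Blue 14, Green 9, Red 0, Purple 10. Red eliminated.
Round 2: Pink 13, Blue 14, Green 9, Purple 10. Green eliminated.
Round 3: Pink 13, Blue 14, Purple 19. Pink eliminated.
Round 4: Blue 14, Purple 32. Purple has a majority (≥24).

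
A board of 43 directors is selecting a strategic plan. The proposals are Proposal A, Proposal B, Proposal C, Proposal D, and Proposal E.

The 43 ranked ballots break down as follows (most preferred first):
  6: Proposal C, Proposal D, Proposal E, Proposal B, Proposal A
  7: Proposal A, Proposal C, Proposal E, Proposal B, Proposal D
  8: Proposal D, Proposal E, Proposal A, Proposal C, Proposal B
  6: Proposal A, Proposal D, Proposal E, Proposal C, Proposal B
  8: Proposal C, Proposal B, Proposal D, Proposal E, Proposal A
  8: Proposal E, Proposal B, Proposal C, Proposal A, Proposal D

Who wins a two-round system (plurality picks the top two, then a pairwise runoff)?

Round 1 first-place votes: Proposal A 13, Proposal B 0, Proposal C 14, Proposal D 8, Proposal E 8. Proposal C and Proposal A advance.
Runoff: Proposal C is ranked above Proposal A on 22 ballots, Proposal A above Proposal C on 21.

Proposal C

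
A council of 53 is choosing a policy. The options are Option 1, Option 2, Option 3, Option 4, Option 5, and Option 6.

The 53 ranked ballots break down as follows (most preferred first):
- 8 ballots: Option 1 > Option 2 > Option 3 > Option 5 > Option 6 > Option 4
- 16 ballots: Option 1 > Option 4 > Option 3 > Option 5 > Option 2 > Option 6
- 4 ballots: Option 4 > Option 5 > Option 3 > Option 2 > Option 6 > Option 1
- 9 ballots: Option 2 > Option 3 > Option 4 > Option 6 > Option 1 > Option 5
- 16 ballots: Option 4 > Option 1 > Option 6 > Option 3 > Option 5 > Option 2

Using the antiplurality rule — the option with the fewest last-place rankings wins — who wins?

Last-place votes: Option 1 4, Option 2 16, Option 3 0, Option 4 8, Option 5 9, Option 6 16.

Option 3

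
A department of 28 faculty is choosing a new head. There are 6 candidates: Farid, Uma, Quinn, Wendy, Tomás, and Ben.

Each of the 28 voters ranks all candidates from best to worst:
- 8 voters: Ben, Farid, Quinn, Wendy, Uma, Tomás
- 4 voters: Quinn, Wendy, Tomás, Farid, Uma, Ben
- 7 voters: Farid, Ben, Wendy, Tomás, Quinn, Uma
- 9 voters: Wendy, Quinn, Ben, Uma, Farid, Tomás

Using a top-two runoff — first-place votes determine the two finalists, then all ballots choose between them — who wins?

Ben

Round 1 first-place votes: Farid 7, Uma 0, Quinn 4, Wendy 9, Tomás 0, Ben 8. Wendy and Ben advance.
Runoff: Wendy is ranked above Ben on 13 ballots, Ben above Wendy on 15.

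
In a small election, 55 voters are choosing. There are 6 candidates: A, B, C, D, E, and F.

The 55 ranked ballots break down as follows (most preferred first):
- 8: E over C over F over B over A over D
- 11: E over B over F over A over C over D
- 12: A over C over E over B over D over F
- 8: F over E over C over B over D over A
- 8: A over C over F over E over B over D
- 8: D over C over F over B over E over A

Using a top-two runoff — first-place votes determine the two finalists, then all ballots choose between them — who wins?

Round 1 first-place votes: A 20, B 0, C 0, D 8, E 19, F 8. A and E advance.
Runoff: A is ranked above E on 20 ballots, E above A on 35.

E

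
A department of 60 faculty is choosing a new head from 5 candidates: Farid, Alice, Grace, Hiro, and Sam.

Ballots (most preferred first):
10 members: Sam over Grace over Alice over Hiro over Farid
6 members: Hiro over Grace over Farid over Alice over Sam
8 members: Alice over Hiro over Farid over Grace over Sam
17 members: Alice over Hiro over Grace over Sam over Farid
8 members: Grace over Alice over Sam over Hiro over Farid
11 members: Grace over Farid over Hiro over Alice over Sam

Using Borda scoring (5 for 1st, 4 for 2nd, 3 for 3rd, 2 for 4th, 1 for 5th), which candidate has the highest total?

Grace

Farid: 10×1 + 6×3 + 8×3 + 17×1 + 8×1 + 11×4 = 121
Alice: 10×3 + 6×2 + 8×5 + 17×5 + 8×4 + 11×2 = 221
Grace: 10×4 + 6×4 + 8×2 + 17×3 + 8×5 + 11×5 = 226
Hiro: 10×2 + 6×5 + 8×4 + 17×4 + 8×2 + 11×3 = 199
Sam: 10×5 + 6×1 + 8×1 + 17×2 + 8×3 + 11×1 = 133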